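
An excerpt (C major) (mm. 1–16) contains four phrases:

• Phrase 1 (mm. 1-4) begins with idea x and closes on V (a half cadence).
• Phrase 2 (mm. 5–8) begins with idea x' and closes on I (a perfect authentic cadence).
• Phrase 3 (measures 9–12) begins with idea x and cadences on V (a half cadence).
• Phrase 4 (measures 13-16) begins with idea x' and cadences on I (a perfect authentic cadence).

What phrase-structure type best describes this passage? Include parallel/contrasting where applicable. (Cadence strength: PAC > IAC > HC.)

repeated period

The cadence pattern HC–PAC–HC–PAC is weak–strong twice, and phrases 3–4 restate phrases 1–2: a period heard twice, not a double period (which would end weakly at phrase 2).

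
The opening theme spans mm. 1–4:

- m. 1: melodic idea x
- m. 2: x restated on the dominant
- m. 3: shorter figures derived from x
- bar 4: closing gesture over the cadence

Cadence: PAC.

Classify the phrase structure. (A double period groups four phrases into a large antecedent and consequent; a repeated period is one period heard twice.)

Basic idea (bar 1) + its repetition (m. 2) form the presentation; fragmentation and cadence (mm. 3-4) form the continuation — the 4-bar whole is a sentence.

sentence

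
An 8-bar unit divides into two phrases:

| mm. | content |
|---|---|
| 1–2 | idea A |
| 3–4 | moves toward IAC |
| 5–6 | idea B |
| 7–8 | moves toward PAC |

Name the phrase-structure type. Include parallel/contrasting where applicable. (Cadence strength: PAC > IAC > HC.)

Phrase 1 ends with an imperfect authentic cadence (weaker) and phrase 2 with a perfect authentic cadence (stronger): antecedent + consequent = a period.
The two phrases open with different material (A / B), so the period is contrasting.

contrasting period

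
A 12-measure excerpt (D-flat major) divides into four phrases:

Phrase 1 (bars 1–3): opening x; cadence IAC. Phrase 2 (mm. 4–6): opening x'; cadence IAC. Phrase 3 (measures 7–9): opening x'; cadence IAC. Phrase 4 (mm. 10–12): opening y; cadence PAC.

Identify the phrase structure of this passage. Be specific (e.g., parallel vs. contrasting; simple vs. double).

Four phrases in two halves: the first half (bars 1–6) ends with an imperfect authentic cadence, the second (mm. 7-12) with a perfect authentic cadence — a large antecedent–consequent pair, i.e. a double period.
Phrase 3 begins with the same material as phrase 1, making it parallel.

parallel double period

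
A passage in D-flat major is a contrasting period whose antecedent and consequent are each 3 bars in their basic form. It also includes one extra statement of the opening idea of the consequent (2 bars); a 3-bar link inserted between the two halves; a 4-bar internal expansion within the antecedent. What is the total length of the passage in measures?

Basic contrasting period: 3 + 3 = 6 bars.
6 (basic form) + 2 (extra statement) + 3 (link) + 4 (internal expansion) = 15.

15 measures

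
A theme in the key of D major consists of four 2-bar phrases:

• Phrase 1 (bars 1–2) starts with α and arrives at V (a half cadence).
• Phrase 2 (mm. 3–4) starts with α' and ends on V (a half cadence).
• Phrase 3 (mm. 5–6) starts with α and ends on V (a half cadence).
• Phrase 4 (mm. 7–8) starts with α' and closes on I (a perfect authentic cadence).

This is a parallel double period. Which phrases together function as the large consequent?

In a double period the first pair of phrases (ending half cadence) is the large antecedent and the second pair (ending perfect authentic cadence) is the large consequent; the consequent is phrases 3 and 4.

phrases 3 and 4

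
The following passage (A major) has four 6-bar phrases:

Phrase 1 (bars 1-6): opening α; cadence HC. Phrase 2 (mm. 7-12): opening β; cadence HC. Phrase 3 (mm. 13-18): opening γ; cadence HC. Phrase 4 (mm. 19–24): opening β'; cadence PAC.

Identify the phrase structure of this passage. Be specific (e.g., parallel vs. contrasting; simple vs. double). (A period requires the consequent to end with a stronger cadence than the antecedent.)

Four phrases in two halves: the first half (measures 1-12) ends with a half cadence, the second (mm. 13-24) with a perfect authentic cadence — a large antecedent–consequent pair, i.e. a double period.
Phrase 3 begins with different material from phrase 1, making it contrasting.

contrasting double period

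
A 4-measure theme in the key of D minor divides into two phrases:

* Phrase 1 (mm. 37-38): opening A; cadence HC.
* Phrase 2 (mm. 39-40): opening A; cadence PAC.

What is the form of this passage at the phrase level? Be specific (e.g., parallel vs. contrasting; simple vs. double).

Phrase 1 ends with a half cadence (weaker) and phrase 2 with a perfect authentic cadence (stronger): antecedent + consequent = a period.
The two phrases open with the same material (A / A), so the period is parallel.

parallel period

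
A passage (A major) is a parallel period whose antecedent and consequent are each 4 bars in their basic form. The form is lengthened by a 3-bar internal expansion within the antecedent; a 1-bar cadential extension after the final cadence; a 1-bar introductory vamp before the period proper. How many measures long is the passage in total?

Basic parallel period: 4 + 4 = 8 bars.
8 (basic form) + 3 (internal expansion) + 1 (cadential extension) + 1 (introduction) = 13.

13 measures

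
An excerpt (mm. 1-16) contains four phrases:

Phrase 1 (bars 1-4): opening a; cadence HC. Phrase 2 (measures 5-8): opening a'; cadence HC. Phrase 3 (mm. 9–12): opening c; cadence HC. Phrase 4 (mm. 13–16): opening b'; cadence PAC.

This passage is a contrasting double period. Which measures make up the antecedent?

In a double period the four phrases pair into a large antecedent (phrases 1–2, ending half cadence) and a large consequent (phrases 3–4, ending perfect authentic cadence). The antecedent spans measures 1–8.

measures 1–8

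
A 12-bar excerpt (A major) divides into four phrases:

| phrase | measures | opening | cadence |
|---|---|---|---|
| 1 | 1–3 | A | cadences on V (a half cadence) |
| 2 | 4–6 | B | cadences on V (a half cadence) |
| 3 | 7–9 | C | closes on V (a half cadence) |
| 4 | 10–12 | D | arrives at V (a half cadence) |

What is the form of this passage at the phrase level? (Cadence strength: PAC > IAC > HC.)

Phrase 4 ends with a half cadence, no stronger than phrase 2's half cadence, so the four phrases do not form a double period; nor do phrases 3–4 duplicate 1–2, so it is not a repeated period. With no phrase reaching a conclusive cadence, the passage is a phrase group.

phrase group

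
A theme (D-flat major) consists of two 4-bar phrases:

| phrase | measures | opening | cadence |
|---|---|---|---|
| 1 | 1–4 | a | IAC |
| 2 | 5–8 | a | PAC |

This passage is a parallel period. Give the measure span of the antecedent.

measures 1–4

The antecedent is the phrase ending with the weaker cadence (imperfect authentic cadence, phrase 1) and the consequent the one ending more conclusively (perfect authentic cadence, phrase 2); the antecedent is measures 1–4.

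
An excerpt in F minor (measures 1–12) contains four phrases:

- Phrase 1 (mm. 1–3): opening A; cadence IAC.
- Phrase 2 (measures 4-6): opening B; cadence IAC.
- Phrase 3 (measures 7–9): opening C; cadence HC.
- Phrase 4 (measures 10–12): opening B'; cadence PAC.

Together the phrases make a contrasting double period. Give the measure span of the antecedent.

In a double period the first pair of phrases (ending imperfect authentic cadence) is the large antecedent and the second pair (ending perfect authentic cadence) is the large consequent; the antecedent is measures 1–6.

measures 1–6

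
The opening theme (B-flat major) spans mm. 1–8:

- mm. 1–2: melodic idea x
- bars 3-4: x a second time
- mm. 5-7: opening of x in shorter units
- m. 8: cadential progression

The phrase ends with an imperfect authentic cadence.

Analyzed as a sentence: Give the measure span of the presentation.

The presentation of a sentence is the basic idea (bars 1–2) plus its repetition (mm. 3–4); the presentation is therefore mm. 1-4.

measures 1–4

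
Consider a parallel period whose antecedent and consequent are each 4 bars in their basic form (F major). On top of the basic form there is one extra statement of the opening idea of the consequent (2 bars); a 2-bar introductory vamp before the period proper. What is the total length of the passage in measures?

12 measures

Basic parallel period: 4 + 4 = 8 bars.
8 (basic form) + 2 (extra statement) + 2 (introduction) = 12.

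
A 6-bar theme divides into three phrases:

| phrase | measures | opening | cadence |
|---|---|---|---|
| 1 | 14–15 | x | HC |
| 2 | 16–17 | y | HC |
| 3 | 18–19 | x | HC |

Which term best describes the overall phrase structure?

The final phrase closes with a half cadence, which is not stronger than the preceding half cadence; the 3 phrases lack an overall antecedent–consequent design and so form a phrase group.

phrase group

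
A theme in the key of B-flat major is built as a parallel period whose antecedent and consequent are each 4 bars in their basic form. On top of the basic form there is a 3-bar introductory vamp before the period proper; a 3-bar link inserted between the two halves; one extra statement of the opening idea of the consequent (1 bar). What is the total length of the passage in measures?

15 measures

Basic parallel period: 4 + 4 = 8 bars.
8 (basic form) + 3 (introduction) + 3 (link) + 1 (extra statement) = 15.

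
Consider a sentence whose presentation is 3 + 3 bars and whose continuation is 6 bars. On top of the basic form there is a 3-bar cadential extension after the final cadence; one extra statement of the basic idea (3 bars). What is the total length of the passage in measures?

18 measures

Basic sentence: 3 + 3 + 6 = 12 bars.
12 (basic form) + 3 (cadential extension) + 3 (extra statement) = 18.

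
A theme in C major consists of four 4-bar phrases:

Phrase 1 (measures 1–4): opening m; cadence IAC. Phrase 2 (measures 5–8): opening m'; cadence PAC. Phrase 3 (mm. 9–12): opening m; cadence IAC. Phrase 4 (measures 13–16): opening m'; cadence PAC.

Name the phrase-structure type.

The cadence pattern IAC–PAC–IAC–PAC is weak–strong twice, and phrases 3–4 restate phrases 1–2: a period heard twice, not a double period (which would end weakly at phrase 2).

repeated period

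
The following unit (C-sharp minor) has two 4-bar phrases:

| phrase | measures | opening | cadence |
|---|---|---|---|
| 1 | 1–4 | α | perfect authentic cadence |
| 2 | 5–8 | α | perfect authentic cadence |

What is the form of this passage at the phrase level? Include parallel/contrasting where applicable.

Both phrases have the same opening (α) and the same cadence (perfect authentic cadence): the second is a restatement, not a consequent, so this is a repeated phrase rather than a period.

repeated phrase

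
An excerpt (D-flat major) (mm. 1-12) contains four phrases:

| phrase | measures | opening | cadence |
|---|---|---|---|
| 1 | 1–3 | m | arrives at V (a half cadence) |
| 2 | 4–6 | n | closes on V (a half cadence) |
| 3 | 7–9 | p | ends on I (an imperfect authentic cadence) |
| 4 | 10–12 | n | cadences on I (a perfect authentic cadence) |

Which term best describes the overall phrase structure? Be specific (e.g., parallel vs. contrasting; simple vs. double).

contrasting double period

Four phrases in two halves: the first half (mm. 1-6) ends with a half cadence, the second (mm. 7-12) with a perfect authentic cadence — a large antecedent–consequent pair, i.e. a double period.
Phrase 3 begins with different material from phrase 1, making it contrasting.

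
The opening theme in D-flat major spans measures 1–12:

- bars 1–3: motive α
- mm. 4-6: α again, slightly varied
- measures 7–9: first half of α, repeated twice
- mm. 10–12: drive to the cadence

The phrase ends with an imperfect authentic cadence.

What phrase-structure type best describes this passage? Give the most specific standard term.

Basic idea (mm. 1–3) + its repetition (bars 4–6) form the presentation; fragmentation and cadence (mm. 7-12) form the continuation — the 12-bar whole is a sentence.

sentence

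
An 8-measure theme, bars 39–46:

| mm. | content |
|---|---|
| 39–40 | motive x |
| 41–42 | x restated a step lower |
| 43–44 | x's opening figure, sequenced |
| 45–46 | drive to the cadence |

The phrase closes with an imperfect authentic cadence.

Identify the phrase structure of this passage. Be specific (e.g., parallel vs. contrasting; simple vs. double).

Basic idea (mm. 39–40) + its repetition (measures 41–42) form the presentation; fragmentation and cadence (measures 43–46) form the continuation — the 8-bar whole is a sentence.

sentence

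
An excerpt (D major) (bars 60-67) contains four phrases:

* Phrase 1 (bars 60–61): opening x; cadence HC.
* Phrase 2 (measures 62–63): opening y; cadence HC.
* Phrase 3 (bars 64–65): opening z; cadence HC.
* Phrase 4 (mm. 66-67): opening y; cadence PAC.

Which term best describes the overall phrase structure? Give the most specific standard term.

contrasting double period

Four phrases in two halves: the first half (measures 60–63) ends with a half cadence, the second (bars 64–67) with a perfect authentic cadence — a large antecedent–consequent pair, i.e. a double period.
Phrase 3 begins with different material from phrase 1, making it contrasting.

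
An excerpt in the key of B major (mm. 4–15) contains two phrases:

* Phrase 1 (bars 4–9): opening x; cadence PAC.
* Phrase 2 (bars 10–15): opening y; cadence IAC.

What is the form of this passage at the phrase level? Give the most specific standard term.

phrase group

The second phrase closes with an imperfect authentic cadence, which is not stronger than the first phrase's perfect authentic cadence; without a weak→strong cadential pair there is no antecedent–consequent relationship, so this is a phrase group rather than a period.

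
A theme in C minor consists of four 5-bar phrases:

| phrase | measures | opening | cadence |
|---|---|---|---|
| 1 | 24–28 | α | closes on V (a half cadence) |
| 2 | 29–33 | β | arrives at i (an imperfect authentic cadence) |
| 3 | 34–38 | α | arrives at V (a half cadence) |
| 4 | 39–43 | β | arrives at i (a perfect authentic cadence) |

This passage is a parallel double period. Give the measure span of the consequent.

measures 34–43

In a double period the four phrases pair into a large antecedent (phrases 1–2, ending imperfect authentic cadence) and a large consequent (phrases 3–4, ending perfect authentic cadence). The consequent spans bars 34–43.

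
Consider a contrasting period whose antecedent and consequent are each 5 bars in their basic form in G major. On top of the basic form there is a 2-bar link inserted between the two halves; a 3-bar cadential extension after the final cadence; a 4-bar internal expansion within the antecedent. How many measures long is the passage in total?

19 measures

Basic contrasting period: 5 + 5 = 10 bars.
10 (basic form) + 2 (link) + 3 (cadential extension) + 4 (internal expansion) = 19.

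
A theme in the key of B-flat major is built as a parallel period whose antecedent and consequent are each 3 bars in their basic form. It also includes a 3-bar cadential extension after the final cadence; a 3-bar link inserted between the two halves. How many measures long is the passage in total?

Basic parallel period: 3 + 3 = 6 bars.
6 (basic form) + 3 (cadential extension) + 3 (link) = 12.

12 measures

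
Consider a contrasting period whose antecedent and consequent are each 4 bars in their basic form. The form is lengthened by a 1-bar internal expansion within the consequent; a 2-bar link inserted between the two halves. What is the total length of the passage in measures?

11 measures

Basic contrasting period: 4 + 4 = 8 bars.
8 (basic form) + 1 (internal expansion) + 2 (link) = 11.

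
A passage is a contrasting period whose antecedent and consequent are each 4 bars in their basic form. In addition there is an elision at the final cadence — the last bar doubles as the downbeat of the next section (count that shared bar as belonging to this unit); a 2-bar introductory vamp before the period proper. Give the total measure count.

10 measures

Basic contrasting period: 4 + 4 = 8 bars.
8 (basic form) + 2 (introduction) = 10.
The elision shares a bar with the next section but does not change this unit's count.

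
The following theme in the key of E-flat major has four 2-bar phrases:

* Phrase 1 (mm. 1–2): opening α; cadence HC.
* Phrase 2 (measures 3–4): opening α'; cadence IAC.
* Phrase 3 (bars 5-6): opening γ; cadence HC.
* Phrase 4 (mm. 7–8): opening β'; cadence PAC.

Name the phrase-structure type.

Four phrases in two halves: the first half (measures 1–4) ends with an imperfect authentic cadence, the second (bars 5–8) with a perfect authentic cadence — a large antecedent–consequent pair, i.e. a double period.
Phrase 3 begins with different material from phrase 1, making it contrasting.

contrasting double period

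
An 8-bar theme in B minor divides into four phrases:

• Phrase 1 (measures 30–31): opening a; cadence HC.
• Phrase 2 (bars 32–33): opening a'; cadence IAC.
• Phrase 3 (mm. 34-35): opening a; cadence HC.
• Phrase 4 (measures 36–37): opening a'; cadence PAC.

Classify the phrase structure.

Four phrases in two halves: the first half (bars 30–33) ends with an imperfect authentic cadence, the second (bars 34–37) with a perfect authentic cadence — a large antecedent–consequent pair, i.e. a double period.
Phrase 3 begins with the same material as phrase 1, making it parallel.

parallel double period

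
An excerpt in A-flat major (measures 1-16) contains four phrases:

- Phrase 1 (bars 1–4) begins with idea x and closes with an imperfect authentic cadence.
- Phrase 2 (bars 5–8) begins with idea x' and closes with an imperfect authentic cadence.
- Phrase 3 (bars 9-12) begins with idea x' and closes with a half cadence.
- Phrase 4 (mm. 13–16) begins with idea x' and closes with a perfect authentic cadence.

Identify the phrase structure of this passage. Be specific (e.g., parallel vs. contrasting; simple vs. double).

Four phrases in two halves: the first half (bars 1-8) ends with an imperfect authentic cadence, the second (mm. 9-16) with a perfect authentic cadence — a large antecedent–consequent pair, i.e. a double period.
Phrase 3 begins with the same material as phrase 1, making it parallel.

parallel double period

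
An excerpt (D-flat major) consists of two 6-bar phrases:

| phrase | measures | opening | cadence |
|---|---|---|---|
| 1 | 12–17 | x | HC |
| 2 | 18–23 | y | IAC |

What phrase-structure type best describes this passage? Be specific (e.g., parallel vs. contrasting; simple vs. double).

Phrase 1 ends with a half cadence (weaker) and phrase 2 with an imperfect authentic cadence (stronger): antecedent + consequent = a period.
The two phrases open with different material (x / y), so the period is contrasting.

contrasting period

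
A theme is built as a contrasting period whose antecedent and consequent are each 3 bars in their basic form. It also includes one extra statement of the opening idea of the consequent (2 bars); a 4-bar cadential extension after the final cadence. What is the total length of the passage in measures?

Basic contrasting period: 3 + 3 = 6 bars.
6 (basic form) + 2 (extra statement) + 4 (cadential extension) = 12.

12 measures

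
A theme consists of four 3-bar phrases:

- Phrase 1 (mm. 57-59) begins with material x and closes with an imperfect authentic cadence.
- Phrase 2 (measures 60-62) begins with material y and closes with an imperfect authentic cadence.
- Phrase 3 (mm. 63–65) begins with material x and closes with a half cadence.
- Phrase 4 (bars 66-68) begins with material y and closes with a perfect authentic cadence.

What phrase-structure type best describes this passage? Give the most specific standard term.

parallel double period

Four phrases in two halves: the first half (measures 57–62) ends with an imperfect authentic cadence, the second (bars 63–68) with a perfect authentic cadence — a large antecedent–consequent pair, i.e. a double period.
Phrase 3 begins with the same material as phrase 1, making it parallel.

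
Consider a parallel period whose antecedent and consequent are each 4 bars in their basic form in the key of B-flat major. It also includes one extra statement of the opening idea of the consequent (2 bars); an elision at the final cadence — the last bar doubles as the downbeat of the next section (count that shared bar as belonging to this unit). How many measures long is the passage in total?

10 measures

Basic parallel period: 4 + 4 = 8 bars.
8 (basic form) + 2 (extra statement) = 10.
The elision shares a bar with the next section but does not change this unit's count.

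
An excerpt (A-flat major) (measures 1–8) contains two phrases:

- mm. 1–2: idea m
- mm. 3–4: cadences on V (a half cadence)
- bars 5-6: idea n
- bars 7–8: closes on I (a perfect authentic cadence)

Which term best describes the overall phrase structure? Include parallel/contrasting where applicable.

contrasting period

Phrase 1 ends with a half cadence (weaker) and phrase 2 with a perfect authentic cadence (stronger): antecedent + consequent = a period.
The two phrases open with different material (m / n), so the period is contrasting.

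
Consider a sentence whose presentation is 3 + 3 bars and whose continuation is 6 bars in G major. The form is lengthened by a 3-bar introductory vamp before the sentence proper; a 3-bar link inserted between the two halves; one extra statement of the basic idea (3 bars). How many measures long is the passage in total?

Basic sentence: 3 + 3 + 6 = 12 bars.
12 (basic form) + 3 (introduction) + 3 (link) + 3 (extra statement) = 21.

21 measures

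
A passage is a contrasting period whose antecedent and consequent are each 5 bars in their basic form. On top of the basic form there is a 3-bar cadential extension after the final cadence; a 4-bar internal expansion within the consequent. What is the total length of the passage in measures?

Basic contrasting period: 5 + 5 = 10 bars.
10 (basic form) + 3 (cadential extension) + 4 (internal expansion) = 17.

17 measures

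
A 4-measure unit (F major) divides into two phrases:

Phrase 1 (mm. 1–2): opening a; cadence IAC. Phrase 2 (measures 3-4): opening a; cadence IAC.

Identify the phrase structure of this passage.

repeated phrase

Both phrases have the same opening (a) and the same cadence (imperfect authentic cadence): the second is a restatement, not a consequent, so this is a repeated phrase rather than a period.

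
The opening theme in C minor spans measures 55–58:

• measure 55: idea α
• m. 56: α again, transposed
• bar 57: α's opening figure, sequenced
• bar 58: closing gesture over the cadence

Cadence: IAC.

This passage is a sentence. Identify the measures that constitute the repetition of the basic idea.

measures 56–56

The presentation of a sentence is the basic idea (bar 55) plus its repetition (m. 56); the repetition of the basic idea is therefore m. 56.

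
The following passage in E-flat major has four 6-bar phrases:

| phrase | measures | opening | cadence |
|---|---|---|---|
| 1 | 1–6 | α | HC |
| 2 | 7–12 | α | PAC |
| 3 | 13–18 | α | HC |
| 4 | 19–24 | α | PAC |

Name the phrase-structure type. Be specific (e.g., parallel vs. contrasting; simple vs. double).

The cadence pattern HC–PAC–HC–PAC is weak–strong twice, and phrases 3–4 restate phrases 1–2: a period heard twice, not a double period (which would end weakly at phrase 2).

repeated period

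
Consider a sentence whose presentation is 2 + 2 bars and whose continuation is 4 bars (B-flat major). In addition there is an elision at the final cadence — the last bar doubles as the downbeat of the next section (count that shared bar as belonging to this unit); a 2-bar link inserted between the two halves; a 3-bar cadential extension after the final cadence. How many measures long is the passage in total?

Basic sentence: 2 + 2 + 4 = 8 bars.
8 (basic form) + 2 (link) + 3 (cadential extension) = 13.
The elision shares a bar with the next section but does not change this unit's count.

13 measures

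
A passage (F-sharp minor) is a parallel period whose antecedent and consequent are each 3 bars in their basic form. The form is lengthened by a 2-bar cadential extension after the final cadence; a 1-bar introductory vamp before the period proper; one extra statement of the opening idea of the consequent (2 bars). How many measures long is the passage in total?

Basic parallel period: 3 + 3 = 6 bars.
6 (basic form) + 2 (cadential extension) + 1 (introduction) + 2 (extra statement) = 11.

11 measures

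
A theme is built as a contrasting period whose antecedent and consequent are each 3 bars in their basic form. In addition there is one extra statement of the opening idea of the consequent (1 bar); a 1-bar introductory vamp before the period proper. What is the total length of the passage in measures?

8 measures

Basic contrasting period: 3 + 3 = 6 bars.
6 (basic form) + 1 (extra statement) + 1 (introduction) = 8.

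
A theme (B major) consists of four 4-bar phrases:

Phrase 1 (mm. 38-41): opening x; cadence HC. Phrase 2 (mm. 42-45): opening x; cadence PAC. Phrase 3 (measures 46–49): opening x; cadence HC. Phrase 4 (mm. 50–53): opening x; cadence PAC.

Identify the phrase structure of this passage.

repeated period

The cadence pattern HC–PAC–HC–PAC is weak–strong twice, and phrases 3–4 restate phrases 1–2: a period heard twice, not a double period (which would end weakly at phrase 2).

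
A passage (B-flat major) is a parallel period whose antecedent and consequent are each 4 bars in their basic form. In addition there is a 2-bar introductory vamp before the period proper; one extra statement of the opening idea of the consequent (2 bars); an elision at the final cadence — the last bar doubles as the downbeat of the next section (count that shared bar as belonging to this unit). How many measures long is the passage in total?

12 measures

Basic parallel period: 4 + 4 = 8 bars.
8 (basic form) + 2 (introduction) + 2 (extra statement) = 12.
The elision shares a bar with the next section but does not change this unit's count.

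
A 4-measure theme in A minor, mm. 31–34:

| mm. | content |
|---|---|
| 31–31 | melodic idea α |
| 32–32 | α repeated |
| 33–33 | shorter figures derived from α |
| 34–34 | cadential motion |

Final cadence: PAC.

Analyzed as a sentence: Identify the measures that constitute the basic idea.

The presentation of a sentence is the basic idea (m. 31) plus its repetition (bar 32); the basic idea is therefore m. 31.

measures 31–31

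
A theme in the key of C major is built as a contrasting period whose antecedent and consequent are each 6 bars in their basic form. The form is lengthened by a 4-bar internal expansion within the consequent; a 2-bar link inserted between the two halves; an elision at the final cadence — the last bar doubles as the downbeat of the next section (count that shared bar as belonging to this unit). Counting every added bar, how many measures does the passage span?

Basic contrasting period: 6 + 6 = 12 bars.
12 (basic form) + 4 (internal expansion) + 2 (link) = 18.
The elision shares a bar with the next section but does not change this unit's count.

18 measures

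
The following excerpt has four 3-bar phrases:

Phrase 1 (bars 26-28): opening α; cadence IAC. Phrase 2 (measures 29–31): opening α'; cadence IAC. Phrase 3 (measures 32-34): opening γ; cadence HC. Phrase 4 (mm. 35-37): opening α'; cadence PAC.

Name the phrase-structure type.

Four phrases in two halves: the first half (bars 26-31) ends with an imperfect authentic cadence, the second (bars 32–37) with a perfect authentic cadence — a large antecedent–consequent pair, i.e. a double period.
Phrase 3 begins with different material from phrase 1, making it contrasting.

contrasting double period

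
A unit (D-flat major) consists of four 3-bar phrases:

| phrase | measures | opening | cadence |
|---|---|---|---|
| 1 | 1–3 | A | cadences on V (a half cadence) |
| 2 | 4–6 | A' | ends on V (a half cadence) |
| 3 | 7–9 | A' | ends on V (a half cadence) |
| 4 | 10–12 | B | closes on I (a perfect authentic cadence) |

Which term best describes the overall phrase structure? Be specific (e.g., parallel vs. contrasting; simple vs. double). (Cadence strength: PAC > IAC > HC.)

parallel double period

Four phrases in two halves: the first half (mm. 1–6) ends with a half cadence, the second (mm. 7-12) with a perfect authentic cadence — a large antecedent–consequent pair, i.e. a double period.
Phrase 3 begins with the same material as phrase 1, making it parallel.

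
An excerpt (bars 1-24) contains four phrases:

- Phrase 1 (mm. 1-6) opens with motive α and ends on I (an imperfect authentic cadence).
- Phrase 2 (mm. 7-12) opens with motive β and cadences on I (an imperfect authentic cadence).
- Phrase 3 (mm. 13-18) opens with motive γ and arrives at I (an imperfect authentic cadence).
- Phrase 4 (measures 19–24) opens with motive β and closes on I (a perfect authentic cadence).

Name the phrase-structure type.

contrasting double period

Four phrases in two halves: the first half (mm. 1–12) ends with an imperfect authentic cadence, the second (mm. 13–24) with a perfect authentic cadence — a large antecedent–consequent pair, i.e. a double period.
Phrase 3 begins with different material from phrase 1, making it contrasting.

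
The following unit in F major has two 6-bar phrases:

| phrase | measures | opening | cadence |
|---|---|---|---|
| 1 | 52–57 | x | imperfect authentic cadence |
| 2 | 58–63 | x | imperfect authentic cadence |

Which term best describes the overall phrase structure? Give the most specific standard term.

Both phrases have the same opening (x) and the same cadence (imperfect authentic cadence): the second is a restatement, not a consequent, so this is a repeated phrase rather than a period.

repeated phrase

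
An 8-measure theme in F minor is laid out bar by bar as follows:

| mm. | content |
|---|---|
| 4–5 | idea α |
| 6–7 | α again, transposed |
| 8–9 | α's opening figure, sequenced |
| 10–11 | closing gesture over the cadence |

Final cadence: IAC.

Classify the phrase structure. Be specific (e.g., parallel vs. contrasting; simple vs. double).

Basic idea (bars 4–5) + its repetition (mm. 6–7) form the presentation; fragmentation and cadence (bars 8-11) form the continuation — the 8-bar whole is a sentence.

sentence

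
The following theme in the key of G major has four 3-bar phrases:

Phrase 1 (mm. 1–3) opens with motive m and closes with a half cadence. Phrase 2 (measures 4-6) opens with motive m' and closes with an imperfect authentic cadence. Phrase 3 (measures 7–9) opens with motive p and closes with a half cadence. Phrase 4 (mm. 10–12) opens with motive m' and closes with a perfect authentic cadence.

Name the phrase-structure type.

contrasting double period

Four phrases in two halves: the first half (mm. 1-6) ends with an imperfect authentic cadence, the second (measures 7–12) with a perfect authentic cadence — a large antecedent–consequent pair, i.e. a double period.
Phrase 3 begins with different material from phrase 1, making it contrasting.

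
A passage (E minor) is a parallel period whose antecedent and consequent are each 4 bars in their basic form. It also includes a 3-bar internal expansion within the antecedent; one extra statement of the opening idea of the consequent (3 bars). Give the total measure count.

Basic parallel period: 4 + 4 = 8 bars.
8 (basic form) + 3 (internal expansion) + 3 (extra statement) = 14.

14 measures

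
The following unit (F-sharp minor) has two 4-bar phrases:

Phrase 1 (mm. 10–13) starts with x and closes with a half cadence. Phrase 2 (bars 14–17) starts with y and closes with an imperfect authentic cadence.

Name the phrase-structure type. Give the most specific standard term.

Phrase 1 ends with a half cadence (weaker) and phrase 2 with an imperfect authentic cadence (stronger): antecedent + consequent = a period.
The two phrases open with different material (x / y), so the period is contrasting.

contrasting period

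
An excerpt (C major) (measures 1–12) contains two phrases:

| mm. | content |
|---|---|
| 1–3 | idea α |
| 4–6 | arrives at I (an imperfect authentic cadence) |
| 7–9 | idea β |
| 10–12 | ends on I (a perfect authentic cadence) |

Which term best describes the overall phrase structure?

contrasting period

Phrase 1 ends with an imperfect authentic cadence (weaker) and phrase 2 with a perfect authentic cadence (stronger): antecedent + consequent = a period.
The two phrases open with different material (α / β), so the period is contrasting.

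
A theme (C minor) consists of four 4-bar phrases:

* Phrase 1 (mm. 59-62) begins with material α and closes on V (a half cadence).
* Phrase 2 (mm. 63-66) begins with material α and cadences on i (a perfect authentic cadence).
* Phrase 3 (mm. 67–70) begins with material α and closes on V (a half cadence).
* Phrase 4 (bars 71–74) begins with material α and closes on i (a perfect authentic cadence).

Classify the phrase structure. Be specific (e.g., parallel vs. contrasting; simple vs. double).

repeated period

The cadence pattern HC–PAC–HC–PAC is weak–strong twice, and phrases 3–4 restate phrases 1–2: a period heard twice, not a double period (which would end weakly at phrase 2).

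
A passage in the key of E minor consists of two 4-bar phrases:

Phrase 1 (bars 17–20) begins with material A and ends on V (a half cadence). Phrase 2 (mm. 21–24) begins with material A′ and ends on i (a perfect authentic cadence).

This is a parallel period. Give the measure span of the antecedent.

measures 17–20

The phrase ending with the weaker cadence (half cadence) is the antecedent; the one ending more conclusively (perfect authentic cadence) is the consequent. The antecedent is measures 17–20.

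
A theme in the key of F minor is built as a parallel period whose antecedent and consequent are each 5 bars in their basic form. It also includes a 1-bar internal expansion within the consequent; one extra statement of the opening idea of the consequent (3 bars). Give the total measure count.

Basic parallel period: 5 + 5 = 10 bars.
10 (basic form) + 1 (internal expansion) + 3 (extra statement) = 14.

14 measures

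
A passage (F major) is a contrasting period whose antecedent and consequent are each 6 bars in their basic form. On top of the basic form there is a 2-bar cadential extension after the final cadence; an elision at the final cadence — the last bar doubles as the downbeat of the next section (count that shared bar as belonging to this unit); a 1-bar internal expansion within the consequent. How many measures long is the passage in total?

15 measures

Basic contrasting period: 6 + 6 = 12 bars.
12 (basic form) + 2 (cadential extension) + 1 (internal expansion) = 15.
The elision shares a bar with the next section but does not change this unit's count.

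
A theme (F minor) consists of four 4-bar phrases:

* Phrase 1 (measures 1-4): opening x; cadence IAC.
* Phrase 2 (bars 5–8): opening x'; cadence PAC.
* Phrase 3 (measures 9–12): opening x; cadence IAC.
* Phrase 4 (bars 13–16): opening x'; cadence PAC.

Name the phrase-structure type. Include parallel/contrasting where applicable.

The cadence pattern IAC–PAC–IAC–PAC is weak–strong twice, and phrases 3–4 restate phrases 1–2: a period heard twice, not a double period (which would end weakly at phrase 2).

repeated period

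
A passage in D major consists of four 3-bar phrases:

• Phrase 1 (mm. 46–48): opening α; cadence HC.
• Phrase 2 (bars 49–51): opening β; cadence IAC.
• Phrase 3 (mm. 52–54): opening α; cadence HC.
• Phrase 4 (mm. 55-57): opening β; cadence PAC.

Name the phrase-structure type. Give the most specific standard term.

parallel double period

Four phrases in two halves: the first half (mm. 46–51) ends with an imperfect authentic cadence, the second (bars 52-57) with a perfect authentic cadence — a large antecedent–consequent pair, i.e. a double period.
Phrase 3 begins with the same material as phrase 1, making it parallel.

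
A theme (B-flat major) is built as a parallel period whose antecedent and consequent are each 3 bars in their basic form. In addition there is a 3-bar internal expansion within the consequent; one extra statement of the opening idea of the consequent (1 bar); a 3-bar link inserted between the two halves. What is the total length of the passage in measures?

Basic parallel period: 3 + 3 = 6 bars.
6 (basic form) + 3 (internal expansion) + 1 (extra statement) + 3 (link) = 13.

13 measures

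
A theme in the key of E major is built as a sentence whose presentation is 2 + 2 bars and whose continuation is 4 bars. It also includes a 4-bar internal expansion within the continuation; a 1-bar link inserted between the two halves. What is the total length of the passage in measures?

Basic sentence: 2 + 2 + 4 = 8 bars.
8 (basic form) + 4 (internal expansion) + 1 (link) = 13.

13 measures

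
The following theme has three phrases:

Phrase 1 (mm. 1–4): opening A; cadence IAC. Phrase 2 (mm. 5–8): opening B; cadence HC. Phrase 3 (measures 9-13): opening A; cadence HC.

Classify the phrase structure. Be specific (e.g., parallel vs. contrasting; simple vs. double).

phrase group

The final phrase closes with a half cadence, which is not stronger than the preceding half cadence; the 3 phrases lack an overall antecedent–consequent design and so form a phrase group.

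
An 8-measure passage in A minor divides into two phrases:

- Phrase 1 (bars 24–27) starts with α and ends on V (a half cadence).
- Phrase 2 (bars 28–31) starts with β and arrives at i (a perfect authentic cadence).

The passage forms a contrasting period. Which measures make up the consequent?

measures 28–31

The phrase ending with the weaker cadence (half cadence) is the antecedent; the one ending more conclusively (perfect authentic cadence) is the consequent. The consequent is measures 28–31.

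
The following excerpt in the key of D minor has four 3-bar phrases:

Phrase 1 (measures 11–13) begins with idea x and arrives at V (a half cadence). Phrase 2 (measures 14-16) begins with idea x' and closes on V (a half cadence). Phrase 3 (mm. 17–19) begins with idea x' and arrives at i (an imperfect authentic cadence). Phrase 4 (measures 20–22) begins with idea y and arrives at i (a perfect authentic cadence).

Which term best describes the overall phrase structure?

Four phrases in two halves: the first half (mm. 11–16) ends with a half cadence, the second (measures 17-22) with a perfect authentic cadence — a large antecedent–consequent pair, i.e. a double period.
Phrase 3 begins with the same material as phrase 1, making it parallel.

parallel double period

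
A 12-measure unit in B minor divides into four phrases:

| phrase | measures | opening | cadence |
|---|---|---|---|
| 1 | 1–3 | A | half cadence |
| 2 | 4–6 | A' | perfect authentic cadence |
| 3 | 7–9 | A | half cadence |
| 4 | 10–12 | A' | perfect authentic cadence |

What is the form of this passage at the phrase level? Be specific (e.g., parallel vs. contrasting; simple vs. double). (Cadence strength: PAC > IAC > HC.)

repeated period

The cadence pattern HC–PAC–HC–PAC is weak–strong twice, and phrases 3–4 restate phrases 1–2: a period heard twice, not a double period (which would end weakly at phrase 2).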